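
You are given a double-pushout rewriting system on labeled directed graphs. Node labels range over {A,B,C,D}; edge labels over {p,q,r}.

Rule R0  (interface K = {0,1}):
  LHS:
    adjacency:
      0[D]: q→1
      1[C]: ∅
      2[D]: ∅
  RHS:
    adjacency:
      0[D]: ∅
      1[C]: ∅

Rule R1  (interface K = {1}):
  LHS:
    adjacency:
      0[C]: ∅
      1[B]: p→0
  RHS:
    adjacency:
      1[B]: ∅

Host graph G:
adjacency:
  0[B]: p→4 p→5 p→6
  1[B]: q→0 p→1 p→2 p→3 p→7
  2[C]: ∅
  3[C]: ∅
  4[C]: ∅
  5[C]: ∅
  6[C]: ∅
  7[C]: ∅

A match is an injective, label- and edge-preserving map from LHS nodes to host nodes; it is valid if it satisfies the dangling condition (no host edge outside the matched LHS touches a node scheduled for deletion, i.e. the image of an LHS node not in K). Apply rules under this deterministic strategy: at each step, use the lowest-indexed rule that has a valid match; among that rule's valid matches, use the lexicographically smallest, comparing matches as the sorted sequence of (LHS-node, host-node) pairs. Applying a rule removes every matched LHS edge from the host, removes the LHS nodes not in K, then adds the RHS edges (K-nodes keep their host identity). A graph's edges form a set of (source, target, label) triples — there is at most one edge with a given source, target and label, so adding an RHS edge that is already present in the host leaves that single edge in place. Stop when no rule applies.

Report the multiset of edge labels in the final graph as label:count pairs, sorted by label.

initial: |V|=8 |E|=8  E = 0-p->4 0-p->5 0-p->6 1-q->0 1-p->1 1-p->2 1-p->3 1-p->7
step 1: apply R1 at {0↦2, 1↦1}  → |V|=7 |E|=7  E = 0-p->4 0-p->5 0-p->6 1-q->0 1-p->1 1-p->3 1-p->7
step 2: apply R1 at {0↦3, 1↦1}  → |V|=6 |E|=6  E = 0-p->4 0-p->5 0-p->6 1-q->0 1-p->1 1-p->7
step 3: apply R1 at {0↦4, 1↦0}  → |V|=5 |E|=5  E = 0-p->5 0-p->6 1-q->0 1-p->1 1-p->7
step 4: apply R1 at {0↦5, 1↦0}  → |V|=4 |E|=4  E = 0-p->6 1-q->0 1-p->1 1-p->7
step 5: apply R1 at {0↦6, 1↦0}  → |V|=3 |E|=3  E = 1-q->0 1-p->1 1-p->7
step 6: apply R1 at {0↦7, 1↦1}  → |V|=2 |E|=2  E = 1-q->0 1-p->1
halt: no rule applies after step 6
NF edges: [(1, 0, 'q'), (1, 1, 'p')]

Answer: p:1 q:1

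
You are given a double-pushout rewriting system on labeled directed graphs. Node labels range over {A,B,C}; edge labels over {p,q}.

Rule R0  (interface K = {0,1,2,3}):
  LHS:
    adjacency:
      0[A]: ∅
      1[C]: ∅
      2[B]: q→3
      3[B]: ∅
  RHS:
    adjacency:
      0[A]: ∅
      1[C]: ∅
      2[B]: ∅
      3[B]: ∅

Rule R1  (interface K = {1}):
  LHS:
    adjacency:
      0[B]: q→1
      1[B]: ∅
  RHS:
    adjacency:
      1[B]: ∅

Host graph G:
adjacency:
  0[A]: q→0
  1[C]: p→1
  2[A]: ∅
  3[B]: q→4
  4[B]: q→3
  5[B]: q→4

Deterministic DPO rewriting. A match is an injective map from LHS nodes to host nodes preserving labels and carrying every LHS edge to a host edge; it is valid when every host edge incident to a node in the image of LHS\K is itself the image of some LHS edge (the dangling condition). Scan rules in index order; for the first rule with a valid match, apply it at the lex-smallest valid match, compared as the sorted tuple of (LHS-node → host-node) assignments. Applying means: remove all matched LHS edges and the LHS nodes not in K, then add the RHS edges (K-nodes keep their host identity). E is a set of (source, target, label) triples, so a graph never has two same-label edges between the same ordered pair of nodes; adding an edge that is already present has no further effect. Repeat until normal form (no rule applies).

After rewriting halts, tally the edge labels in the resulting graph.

Answer: p:1 q:1

Derivation:
initial: |V|=6 |E|=5  E = 0-q->0 1-p->1 3-q->4 4-q->3 5-q->4
step 1: apply R0 at {0↦0, 1↦1, 2↦3, 3↦4}  → |V|=6 |E|=4  E = 0-q->0 1-p->1 4-q->3 5-q->4
step 2: apply R0 at {0↦0, 1↦1, 2↦4, 3↦3}  → |V|=6 |E|=3  E = 0-q->0 1-p->1 5-q->4
step 3: apply R0 at {0↦0, 1↦1, 2↦5, 3↦4}  → |V|=6 |E|=2  E = 0-q->0 1-p->1
final graph: no rule applies after step 3
NF edges: [(0, 0, 'q'), (1, 1, 'p')]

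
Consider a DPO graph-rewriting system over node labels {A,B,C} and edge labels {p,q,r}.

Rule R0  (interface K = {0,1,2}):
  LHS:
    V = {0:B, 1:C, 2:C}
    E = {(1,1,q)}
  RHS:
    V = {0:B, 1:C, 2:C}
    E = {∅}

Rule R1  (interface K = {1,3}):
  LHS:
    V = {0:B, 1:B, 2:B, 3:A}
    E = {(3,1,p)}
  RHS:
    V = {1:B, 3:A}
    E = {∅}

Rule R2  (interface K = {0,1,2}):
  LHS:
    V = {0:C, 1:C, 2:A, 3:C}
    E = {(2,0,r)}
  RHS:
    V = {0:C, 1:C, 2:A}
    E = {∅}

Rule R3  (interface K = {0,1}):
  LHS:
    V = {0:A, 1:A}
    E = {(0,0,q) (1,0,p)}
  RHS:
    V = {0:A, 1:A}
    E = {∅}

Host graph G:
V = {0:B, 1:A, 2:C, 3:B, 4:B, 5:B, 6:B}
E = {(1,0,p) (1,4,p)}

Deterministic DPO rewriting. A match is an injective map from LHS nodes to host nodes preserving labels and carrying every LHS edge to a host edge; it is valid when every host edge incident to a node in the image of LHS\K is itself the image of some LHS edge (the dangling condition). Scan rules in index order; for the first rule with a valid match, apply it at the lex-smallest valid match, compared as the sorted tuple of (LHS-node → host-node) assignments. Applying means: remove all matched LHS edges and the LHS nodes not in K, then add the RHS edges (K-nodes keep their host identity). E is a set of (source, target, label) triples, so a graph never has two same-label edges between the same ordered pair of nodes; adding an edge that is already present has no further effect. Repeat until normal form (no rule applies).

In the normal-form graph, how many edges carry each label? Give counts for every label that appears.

[0] host  ⇒  7 nodes, 2 edges  {1-p->0 1-p->4}
[1] R1 @ {0↦3, 1↦0, 2↦5, 3↦1}  ⇒  5 nodes, 1 edges  {1-p->4}
[2] R1 @ {0↦0, 1↦4, 2↦6, 3↦1}  ⇒  3 nodes, 0 edges  {∅}
final graph: no rule applies after step 2
NF edges: []

Answer: (no edges)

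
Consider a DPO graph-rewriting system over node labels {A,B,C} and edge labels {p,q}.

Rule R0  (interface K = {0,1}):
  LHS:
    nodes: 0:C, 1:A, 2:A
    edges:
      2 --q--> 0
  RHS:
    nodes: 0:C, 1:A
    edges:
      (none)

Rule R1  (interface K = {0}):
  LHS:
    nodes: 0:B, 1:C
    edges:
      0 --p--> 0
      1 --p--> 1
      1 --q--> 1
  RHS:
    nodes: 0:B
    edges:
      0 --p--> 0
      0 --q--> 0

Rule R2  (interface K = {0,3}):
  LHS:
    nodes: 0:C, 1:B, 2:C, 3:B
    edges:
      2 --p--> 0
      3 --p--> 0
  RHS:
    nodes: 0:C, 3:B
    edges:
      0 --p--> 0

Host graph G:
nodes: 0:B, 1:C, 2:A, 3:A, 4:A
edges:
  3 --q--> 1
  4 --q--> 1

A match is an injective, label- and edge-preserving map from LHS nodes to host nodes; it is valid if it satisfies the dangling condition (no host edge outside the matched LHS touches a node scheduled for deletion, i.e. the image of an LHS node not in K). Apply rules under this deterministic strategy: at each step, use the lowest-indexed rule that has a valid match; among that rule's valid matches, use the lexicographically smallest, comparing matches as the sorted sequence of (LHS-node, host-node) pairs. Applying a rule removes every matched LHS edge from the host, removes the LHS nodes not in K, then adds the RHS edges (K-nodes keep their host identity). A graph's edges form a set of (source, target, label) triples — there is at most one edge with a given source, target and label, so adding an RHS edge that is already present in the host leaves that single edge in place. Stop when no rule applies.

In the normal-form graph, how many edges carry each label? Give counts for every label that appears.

Answer: (no edges)

Derivation:
start.  V:5 E:2  edges: 3-q->1 4-q->1
1. fire R0 via {0↦1, 1↦2, 2↦3}  →  V:4 E:1  edges: 4-q->1
2. fire R0 via {0↦1, 1↦2, 2↦4}  →  V:3 E:0  edges: ∅
normal form: no rule applies after step 2
NF edges: []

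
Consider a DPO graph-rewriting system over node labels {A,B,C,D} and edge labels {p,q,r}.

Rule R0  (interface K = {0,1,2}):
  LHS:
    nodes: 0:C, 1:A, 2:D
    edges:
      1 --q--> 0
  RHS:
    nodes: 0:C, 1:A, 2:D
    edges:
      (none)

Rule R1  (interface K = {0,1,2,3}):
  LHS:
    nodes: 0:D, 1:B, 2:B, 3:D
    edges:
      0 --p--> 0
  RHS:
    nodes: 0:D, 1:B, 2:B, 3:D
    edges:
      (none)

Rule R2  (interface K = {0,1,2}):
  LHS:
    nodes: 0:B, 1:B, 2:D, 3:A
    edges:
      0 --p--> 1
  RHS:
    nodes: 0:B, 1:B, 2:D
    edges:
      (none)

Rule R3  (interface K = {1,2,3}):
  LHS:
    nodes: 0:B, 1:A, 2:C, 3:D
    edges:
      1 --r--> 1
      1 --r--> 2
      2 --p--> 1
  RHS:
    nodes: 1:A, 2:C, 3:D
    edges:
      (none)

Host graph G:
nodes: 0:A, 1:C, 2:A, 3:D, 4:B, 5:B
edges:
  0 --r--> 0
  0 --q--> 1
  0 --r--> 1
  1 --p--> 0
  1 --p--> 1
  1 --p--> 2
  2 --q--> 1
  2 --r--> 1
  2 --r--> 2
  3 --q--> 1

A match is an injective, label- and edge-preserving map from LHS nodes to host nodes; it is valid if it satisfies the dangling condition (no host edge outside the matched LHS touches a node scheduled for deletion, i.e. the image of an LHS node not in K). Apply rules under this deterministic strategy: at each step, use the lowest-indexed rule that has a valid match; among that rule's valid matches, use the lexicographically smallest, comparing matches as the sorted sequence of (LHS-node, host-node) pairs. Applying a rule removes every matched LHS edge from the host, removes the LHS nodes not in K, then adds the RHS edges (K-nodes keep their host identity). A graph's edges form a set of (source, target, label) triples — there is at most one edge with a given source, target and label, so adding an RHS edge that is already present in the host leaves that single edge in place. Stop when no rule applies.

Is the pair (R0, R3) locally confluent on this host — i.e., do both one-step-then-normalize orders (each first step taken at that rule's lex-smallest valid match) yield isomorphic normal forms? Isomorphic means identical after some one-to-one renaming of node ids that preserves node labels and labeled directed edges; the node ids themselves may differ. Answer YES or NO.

Answer: YES

Rewrite trace:
branch R0-first: apply at {0↦1, 1↦0, 2↦3} → |E|=9, then 3 more step(s) → NF |V|=4 |E|=2 V={0:A, 1:C, 2:A, 3:D} E=1-p->1 3-q->1
branch R3-first: apply at {0↦4, 1↦0, 2↦1, 3↦3} → |E|=7, then 3 more step(s) → NF |V|=4 |E|=2 V={0:A, 1:C, 2:A, 3:D} E=1-p->1 3-q->1
graphs isomorphic (equal up to label-preserving node renaming)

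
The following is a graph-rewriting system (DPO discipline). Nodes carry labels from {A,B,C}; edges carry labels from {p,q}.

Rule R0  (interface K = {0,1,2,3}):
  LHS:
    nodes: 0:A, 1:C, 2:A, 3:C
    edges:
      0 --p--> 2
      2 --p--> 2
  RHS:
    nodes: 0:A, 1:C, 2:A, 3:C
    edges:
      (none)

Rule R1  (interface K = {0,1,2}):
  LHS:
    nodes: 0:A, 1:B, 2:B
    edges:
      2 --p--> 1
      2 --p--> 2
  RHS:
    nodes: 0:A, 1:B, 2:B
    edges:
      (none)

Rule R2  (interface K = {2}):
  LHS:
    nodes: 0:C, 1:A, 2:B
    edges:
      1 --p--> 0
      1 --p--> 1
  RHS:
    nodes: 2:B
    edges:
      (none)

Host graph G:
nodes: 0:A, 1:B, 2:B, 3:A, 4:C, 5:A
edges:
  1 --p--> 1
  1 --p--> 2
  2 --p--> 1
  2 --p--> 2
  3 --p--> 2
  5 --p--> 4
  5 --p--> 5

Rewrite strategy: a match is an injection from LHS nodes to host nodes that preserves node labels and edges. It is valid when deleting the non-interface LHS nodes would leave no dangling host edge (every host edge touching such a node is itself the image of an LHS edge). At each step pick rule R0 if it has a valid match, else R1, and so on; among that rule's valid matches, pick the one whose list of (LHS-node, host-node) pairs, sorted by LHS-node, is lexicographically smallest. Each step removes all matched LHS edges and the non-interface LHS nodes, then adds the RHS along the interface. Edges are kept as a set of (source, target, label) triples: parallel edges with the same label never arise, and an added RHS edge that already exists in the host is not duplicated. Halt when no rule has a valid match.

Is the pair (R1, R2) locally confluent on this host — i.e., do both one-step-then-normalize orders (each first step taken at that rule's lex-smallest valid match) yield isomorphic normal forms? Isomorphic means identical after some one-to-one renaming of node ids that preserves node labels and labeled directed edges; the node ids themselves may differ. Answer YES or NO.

branch R1-first: apply at {0↦0, 1↦1, 2↦2} → |E|=5, then 2 more step(s) → NF |V|=4 |E|=1 V={0:A, 1:B, 2:B, 3:A} E=3-p->2
branch R2-first: apply at {0↦4, 1↦5, 2↦1} → |E|=5, then 2 more step(s) → NF |V|=4 |E|=1 V={0:A, 1:B, 2:B, 3:A} E=3-p->2
graphs isomorphic (equal up to label-preserving node renaming)

Answer: YES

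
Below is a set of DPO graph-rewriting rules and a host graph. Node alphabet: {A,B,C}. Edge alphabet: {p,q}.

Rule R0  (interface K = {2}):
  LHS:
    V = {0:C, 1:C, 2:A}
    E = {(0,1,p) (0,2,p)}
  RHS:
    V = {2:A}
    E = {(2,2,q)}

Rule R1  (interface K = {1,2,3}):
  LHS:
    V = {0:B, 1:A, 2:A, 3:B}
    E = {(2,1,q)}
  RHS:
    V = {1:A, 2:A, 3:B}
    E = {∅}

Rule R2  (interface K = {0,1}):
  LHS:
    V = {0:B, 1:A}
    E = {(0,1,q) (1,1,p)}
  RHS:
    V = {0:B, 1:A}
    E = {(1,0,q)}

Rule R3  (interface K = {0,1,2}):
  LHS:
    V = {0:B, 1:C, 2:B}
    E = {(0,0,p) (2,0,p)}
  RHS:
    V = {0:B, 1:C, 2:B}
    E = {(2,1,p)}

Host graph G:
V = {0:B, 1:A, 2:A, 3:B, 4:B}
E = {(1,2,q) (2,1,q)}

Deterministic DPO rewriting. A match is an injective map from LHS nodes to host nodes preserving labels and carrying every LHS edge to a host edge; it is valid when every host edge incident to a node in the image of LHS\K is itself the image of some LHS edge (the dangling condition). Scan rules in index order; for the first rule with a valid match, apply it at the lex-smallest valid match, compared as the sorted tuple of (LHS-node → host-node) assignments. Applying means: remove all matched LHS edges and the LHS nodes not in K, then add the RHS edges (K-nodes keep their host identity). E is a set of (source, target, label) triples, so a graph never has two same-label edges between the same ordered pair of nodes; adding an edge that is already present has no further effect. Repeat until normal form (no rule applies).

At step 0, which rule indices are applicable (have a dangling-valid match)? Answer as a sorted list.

Answer: [R1]

Steps:
R0: no valid match — LHS pattern not found
R1: 12 valid matches — {0↦0, 1↦1, 2↦2, 3↦3}, {0↦0, 1↦1, 2↦2, 3↦4}, {0↦0, 1↦2, 2↦1, 3↦3} (+9 more)
R2: no valid match — LHS pattern not found
R3: no valid match — LHS pattern not found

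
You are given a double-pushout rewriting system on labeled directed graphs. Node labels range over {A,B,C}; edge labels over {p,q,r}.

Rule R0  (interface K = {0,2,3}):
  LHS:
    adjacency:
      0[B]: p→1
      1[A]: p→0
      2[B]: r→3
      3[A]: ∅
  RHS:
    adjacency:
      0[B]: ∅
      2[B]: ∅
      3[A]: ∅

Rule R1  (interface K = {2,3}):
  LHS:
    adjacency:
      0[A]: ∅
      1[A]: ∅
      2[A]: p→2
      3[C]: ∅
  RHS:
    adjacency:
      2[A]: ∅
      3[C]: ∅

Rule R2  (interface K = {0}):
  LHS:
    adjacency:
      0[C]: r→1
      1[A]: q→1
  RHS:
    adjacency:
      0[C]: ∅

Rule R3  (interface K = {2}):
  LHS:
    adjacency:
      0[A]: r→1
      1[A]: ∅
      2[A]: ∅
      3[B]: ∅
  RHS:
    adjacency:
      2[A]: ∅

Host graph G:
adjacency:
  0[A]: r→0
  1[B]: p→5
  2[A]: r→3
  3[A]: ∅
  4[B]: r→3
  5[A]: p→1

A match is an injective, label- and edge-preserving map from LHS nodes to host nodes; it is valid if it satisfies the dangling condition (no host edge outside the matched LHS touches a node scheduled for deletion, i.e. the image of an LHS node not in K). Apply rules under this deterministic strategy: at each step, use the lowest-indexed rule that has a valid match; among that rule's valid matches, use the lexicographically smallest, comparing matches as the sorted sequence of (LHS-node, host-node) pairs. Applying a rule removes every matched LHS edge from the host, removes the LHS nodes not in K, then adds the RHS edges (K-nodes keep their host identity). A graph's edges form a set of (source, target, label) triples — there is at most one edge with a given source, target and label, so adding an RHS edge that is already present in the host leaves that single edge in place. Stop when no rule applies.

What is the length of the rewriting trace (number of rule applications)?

start.  V:6 E:5  edges: 0-r->0 1-p->5 2-r->3 4-r->3 5-p->1
1. fire R0 via {0↦1, 1↦5, 2↦4, 3↦3}  →  V:5 E:2  edges: 0-r->0 2-r->3
2. fire R3 via {0↦2, 1↦3, 2↦0, 3↦1}  →  V:2 E:1  edges: 0-r->0
normal form: no rule applies after step 2

Answer: 2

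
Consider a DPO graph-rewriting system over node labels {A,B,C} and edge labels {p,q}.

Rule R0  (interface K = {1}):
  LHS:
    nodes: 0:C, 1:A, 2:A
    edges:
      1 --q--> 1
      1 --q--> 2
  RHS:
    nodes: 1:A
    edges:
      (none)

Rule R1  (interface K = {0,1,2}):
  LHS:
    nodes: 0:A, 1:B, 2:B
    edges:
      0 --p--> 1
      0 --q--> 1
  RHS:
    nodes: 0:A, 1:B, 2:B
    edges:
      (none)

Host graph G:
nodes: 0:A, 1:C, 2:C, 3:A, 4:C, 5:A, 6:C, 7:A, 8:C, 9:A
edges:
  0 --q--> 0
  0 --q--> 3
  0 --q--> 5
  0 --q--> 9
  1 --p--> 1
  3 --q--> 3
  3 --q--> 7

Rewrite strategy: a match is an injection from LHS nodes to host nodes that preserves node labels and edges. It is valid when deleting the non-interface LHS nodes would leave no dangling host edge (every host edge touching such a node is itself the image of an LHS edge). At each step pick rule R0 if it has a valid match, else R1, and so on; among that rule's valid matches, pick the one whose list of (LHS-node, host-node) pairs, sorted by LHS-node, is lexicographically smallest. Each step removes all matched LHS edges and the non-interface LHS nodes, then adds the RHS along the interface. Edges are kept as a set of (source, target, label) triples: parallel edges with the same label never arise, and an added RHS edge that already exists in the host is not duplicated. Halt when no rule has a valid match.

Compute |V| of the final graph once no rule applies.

start.  V:10 E:7  edges: 0-q->0 0-q->3 0-q->5 0-q->9 1-p->1 3-q->3 3-q->7
1. fire R0 via {0↦2, 1↦0, 2↦5}  →  V:8 E:5  edges: 0-q->3 0-q->9 1-p->1 3-q->3 3-q->7
2. fire R0 via {0↦4, 1↦3, 2↦7}  →  V:6 E:3  edges: 0-q->3 0-q->9 1-p->1
final graph: no rule applies after step 2
NF nodes: {0:A, 1:C, 3:A, 6:C, 8:C, 9:A}

Answer: 6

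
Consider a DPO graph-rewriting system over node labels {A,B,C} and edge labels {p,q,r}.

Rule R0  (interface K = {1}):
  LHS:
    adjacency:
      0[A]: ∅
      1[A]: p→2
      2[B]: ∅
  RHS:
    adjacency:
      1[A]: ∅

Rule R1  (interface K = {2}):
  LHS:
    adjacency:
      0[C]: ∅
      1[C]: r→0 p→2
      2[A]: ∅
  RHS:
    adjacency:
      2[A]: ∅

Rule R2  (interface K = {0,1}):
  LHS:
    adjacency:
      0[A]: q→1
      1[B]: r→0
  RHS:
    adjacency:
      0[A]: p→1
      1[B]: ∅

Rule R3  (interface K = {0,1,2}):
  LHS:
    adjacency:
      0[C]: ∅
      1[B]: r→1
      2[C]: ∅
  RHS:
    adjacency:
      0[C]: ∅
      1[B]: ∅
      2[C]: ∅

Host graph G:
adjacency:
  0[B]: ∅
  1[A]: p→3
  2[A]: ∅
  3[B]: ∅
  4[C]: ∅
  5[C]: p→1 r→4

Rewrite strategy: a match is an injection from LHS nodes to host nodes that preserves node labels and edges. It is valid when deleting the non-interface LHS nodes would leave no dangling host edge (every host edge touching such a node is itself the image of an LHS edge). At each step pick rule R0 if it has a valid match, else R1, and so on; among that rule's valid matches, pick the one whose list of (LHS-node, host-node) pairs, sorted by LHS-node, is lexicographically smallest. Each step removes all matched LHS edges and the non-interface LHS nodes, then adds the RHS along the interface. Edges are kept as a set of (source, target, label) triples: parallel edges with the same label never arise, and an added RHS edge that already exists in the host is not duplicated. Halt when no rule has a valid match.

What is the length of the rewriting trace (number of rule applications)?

Answer: 2

Derivation:
initial: |V|=6 |E|=3  E = 1-p->3 5-p->1 5-r->4
step 1: apply R0 at {0↦2, 1↦1, 2↦3}  → |V|=4 |E|=2  E = 5-p->1 5-r->4
step 2: apply R1 at {0↦4, 1↦5, 2↦1}  → |V|=2 |E|=0  E = ∅
normal form: no rule applies after step 2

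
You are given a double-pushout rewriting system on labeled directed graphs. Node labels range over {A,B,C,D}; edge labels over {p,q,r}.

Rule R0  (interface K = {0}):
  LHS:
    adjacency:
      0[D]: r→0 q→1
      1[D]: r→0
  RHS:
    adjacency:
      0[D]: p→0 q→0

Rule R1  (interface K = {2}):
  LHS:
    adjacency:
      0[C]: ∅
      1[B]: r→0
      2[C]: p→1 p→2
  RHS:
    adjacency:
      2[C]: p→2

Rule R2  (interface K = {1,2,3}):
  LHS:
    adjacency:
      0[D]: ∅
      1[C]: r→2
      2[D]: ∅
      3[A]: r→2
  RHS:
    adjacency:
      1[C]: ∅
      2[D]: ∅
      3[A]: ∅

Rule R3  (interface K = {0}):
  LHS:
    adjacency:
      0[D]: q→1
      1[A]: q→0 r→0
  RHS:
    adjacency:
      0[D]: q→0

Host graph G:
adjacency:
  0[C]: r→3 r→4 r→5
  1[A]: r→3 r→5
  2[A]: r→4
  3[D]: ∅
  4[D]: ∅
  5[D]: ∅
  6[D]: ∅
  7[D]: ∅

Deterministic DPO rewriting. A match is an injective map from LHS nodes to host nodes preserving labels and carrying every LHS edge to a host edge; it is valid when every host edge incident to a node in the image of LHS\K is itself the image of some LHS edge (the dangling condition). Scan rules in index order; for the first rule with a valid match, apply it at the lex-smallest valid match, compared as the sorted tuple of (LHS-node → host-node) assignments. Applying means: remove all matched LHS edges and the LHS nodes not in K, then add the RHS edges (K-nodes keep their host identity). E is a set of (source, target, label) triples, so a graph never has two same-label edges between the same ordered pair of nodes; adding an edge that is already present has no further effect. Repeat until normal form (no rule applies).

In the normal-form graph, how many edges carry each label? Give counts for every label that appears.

Answer: (no edges)

Rewrite trace:
[0] host  ⇒  8 nodes, 6 edges  {0-r->3 0-r->4 0-r->5 1-r->3 1-r->5 2-r->4}
[1] R2 @ {0↦6, 1↦0, 2↦3, 3↦1}  ⇒  7 nodes, 4 edges  {0-r->4 0-r->5 1-r->5 2-r->4}
[2] R2 @ {0↦3, 1↦0, 2↦4, 3↦2}  ⇒  6 nodes, 2 edges  {0-r->5 1-r->5}
[3] R2 @ {0↦4, 1↦0, 2↦5, 3↦1}  ⇒  5 nodes, 0 edges  {∅}
halt: no rule applies after step 3
NF edges: []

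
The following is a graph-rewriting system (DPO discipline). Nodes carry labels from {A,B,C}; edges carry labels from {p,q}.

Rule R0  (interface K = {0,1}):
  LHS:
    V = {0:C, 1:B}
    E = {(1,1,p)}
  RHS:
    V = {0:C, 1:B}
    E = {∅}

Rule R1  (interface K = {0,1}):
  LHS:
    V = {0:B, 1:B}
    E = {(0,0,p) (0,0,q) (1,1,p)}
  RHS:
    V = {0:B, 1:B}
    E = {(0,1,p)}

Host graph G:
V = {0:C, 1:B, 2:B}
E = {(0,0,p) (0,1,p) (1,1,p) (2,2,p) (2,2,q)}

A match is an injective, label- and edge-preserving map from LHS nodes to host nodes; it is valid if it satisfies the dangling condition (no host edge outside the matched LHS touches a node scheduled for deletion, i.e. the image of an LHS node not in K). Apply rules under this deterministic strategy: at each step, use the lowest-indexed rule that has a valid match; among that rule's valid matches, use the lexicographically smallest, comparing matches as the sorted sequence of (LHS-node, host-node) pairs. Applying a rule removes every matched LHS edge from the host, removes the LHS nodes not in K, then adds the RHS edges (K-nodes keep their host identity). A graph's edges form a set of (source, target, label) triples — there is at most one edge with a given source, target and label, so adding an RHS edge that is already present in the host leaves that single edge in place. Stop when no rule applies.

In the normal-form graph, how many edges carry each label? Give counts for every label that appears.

initial: |V|=3 |E|=5  E = 0-p->0 0-p->1 1-p->1 2-p->2 2-q->2
step 1: apply R0 at {0↦0, 1↦1}  → |V|=3 |E|=4  E = 0-p->0 0-p->1 2-p->2 2-q->2
step 2: apply R0 at {0↦0, 1↦2}  → |V|=3 |E|=3  E = 0-p->0 0-p->1 2-q->2
final graph: no rule applies after step 2
NF edges: [(0, 0, 'p'), (0, 1, 'p'), (2, 2, 'q')]

Answer: p:2 q:1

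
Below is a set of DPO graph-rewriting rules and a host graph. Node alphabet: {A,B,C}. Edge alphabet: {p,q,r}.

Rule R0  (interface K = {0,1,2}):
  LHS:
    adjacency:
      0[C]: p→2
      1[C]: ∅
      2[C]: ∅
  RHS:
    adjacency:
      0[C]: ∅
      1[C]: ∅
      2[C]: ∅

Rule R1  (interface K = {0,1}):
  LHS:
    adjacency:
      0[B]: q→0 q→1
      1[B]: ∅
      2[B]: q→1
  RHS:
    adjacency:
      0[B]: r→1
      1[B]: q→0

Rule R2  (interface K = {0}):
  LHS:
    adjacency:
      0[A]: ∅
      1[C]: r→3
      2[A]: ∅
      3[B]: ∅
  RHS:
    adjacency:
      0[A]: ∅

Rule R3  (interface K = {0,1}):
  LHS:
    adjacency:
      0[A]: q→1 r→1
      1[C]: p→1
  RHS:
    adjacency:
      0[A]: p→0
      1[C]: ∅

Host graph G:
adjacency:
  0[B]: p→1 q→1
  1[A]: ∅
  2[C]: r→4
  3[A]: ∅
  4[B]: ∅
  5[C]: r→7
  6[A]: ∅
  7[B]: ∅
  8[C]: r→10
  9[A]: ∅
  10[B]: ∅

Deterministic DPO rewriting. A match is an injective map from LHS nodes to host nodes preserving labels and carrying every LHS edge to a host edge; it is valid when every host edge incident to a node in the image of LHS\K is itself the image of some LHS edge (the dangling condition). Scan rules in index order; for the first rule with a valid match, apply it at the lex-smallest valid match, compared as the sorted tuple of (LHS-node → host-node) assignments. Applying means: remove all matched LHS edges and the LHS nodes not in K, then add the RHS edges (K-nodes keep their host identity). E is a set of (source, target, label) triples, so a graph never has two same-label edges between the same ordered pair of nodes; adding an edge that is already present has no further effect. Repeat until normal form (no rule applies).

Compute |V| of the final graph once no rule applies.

start.  V:11 E:5  edges: 0-p->1 0-q->1 2-r->4 5-r->7 8-r->10
1. fire R2 via {0↦1, 1↦2, 2↦3, 3↦4}  →  V:8 E:4  edges: 0-p->1 0-q->1 5-r->7 8-r->10
2. fire R2 via {0↦1, 1↦5, 2↦6, 3↦7}  →  V:5 E:3  edges: 0-p->1 0-q->1 8-r->10
3. fire R2 via {0↦1, 1↦8, 2↦9, 3↦10}  →  V:2 E:2  edges: 0-p->1 0-q->1
normal form: no rule applies after step 3
NF nodes: {0:B, 1:A}

Answer: 2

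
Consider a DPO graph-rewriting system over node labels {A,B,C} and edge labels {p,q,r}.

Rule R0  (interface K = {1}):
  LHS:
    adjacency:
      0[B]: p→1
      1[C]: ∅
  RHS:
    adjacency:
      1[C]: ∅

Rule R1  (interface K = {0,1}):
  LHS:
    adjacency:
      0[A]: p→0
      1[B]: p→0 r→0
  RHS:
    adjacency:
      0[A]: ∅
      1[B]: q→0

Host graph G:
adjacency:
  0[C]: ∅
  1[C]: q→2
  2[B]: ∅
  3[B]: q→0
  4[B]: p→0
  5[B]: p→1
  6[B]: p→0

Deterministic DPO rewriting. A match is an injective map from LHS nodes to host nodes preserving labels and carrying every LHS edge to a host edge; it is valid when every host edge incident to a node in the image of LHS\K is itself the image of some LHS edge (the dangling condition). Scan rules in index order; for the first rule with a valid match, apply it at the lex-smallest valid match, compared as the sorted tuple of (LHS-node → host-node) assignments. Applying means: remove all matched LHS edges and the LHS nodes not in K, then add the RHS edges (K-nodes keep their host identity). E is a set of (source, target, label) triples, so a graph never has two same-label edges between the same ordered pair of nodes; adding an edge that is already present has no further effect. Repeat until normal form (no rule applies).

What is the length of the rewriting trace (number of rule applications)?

start.  V:7 E:5  edges: 1-q->2 3-q->0 4-p->0 5-p->1 6-p->0
1. fire R0 via {0↦4, 1↦0}  →  V:6 E:4  edges: 1-q->2 3-q->0 5-p->1 6-p->0
2. fire R0 via {0↦5, 1↦1}  →  V:5 E:3  edges: 1-q->2 3-q->0 6-p->0
3. fire R0 via {0↦6, 1↦0}  →  V:4 E:2  edges: 1-q->2 3-q->0
normal form: no rule applies after step 3

Answer: 3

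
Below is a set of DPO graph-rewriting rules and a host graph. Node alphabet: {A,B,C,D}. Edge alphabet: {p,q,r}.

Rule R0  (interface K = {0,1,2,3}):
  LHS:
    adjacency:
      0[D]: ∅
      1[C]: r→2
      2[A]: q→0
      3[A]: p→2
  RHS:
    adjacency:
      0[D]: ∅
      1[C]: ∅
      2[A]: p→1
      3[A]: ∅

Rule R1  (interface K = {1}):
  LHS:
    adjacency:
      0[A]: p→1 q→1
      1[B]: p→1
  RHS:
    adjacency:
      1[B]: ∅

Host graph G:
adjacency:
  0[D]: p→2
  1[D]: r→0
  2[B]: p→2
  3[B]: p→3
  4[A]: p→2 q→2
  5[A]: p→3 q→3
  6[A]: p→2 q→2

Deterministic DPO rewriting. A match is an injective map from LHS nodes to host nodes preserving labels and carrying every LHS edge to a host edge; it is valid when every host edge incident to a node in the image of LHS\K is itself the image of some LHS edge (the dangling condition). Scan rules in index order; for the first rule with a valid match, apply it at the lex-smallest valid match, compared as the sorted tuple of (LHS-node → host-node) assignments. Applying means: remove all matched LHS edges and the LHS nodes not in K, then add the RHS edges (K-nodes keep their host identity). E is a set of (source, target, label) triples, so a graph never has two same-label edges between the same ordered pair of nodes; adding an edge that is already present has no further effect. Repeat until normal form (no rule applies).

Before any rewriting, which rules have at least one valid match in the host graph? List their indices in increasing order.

R0: no valid match — LHS pattern not found
R1: 3 valid matches — {0↦4, 1↦2}, {0↦5, 1↦3}, {0↦6, 1↦2}

Answer: [R1]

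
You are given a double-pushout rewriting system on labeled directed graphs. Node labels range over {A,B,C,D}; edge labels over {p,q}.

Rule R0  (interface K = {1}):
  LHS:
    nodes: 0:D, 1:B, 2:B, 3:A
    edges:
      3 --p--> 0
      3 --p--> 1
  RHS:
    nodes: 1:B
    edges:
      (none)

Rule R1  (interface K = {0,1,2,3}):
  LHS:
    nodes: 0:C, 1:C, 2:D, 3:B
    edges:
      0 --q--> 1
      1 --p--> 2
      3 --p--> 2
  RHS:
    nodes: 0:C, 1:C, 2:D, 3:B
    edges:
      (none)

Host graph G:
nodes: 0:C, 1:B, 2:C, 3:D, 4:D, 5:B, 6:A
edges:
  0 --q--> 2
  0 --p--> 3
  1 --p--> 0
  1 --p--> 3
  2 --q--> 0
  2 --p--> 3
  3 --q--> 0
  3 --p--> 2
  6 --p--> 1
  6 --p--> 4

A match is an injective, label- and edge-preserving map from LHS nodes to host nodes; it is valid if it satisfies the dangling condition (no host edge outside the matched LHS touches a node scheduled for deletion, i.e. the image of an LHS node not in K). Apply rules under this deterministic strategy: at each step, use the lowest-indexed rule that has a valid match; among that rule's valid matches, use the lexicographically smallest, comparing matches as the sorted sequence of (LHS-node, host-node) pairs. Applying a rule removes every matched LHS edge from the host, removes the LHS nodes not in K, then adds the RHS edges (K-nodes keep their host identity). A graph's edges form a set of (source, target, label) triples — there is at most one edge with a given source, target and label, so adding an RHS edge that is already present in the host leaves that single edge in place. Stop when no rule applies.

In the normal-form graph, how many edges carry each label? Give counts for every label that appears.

initial: |V|=7 |E|=10  E = 0-q->2 0-p->3 1-p->0 1-p->3 2-q->0 2-p->3 3-q->0 3-p->2 6-p->1 6-p->4
step 1: apply R0 at {0↦4, 1↦1, 2↦5, 3↦6}  → |V|=4 |E|=8  E = 0-q->2 0-p->3 1-p->0 1-p->3 2-q->0 2-p->3 3-q->0 3-p->2
step 2: apply R1 at {0↦0, 1↦2, 2↦3, 3↦1}  → |V|=4 |E|=5  E = 0-p->3 1-p->0 2-q->0 3-q->0 3-p->2
final graph: no rule applies after step 2
NF edges: [(0, 3, 'p'), (1, 0, 'p'), (2, 0, 'q'), (3, 0, 'q'), (3, 2, 'p')]

Answer: p:3 q:2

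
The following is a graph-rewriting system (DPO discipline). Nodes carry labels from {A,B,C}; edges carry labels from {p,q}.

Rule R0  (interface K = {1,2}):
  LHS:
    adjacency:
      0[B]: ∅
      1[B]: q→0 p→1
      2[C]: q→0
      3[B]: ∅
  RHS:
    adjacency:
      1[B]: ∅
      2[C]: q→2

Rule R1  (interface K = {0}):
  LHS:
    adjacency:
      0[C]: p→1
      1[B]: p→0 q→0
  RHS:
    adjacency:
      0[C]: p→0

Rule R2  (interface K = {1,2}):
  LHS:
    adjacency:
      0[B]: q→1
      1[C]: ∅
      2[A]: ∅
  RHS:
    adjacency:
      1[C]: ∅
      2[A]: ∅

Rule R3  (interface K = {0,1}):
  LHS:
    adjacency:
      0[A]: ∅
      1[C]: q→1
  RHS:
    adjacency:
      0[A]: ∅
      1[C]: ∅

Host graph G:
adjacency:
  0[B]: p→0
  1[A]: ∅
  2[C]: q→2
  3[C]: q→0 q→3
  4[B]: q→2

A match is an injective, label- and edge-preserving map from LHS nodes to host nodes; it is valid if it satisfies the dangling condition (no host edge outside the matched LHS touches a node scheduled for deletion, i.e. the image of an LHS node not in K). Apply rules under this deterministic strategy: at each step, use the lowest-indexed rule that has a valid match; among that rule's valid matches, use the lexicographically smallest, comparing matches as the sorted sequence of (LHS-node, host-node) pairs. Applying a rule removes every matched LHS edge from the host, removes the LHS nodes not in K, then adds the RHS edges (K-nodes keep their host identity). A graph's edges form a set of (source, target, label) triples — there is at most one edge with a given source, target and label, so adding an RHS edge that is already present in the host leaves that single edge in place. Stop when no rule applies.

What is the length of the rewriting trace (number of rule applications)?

start.  V:5 E:5  edges: 0-p->0 2-q->2 3-q->0 3-q->3 4-q->2
1. fire R2 via {0↦4, 1↦2, 2↦1}  →  V:4 E:4  edges: 0-p->0 2-q->2 3-q->0 3-q->3
2. fire R3 via {0↦1, 1↦2}  →  V:4 E:3  edges: 0-p->0 3-q->0 3-q->3
3. fire R3 via {0↦1, 1↦3}  →  V:4 E:2  edges: 0-p->0 3-q->0
final graph: no rule applies after step 3

Answer: 3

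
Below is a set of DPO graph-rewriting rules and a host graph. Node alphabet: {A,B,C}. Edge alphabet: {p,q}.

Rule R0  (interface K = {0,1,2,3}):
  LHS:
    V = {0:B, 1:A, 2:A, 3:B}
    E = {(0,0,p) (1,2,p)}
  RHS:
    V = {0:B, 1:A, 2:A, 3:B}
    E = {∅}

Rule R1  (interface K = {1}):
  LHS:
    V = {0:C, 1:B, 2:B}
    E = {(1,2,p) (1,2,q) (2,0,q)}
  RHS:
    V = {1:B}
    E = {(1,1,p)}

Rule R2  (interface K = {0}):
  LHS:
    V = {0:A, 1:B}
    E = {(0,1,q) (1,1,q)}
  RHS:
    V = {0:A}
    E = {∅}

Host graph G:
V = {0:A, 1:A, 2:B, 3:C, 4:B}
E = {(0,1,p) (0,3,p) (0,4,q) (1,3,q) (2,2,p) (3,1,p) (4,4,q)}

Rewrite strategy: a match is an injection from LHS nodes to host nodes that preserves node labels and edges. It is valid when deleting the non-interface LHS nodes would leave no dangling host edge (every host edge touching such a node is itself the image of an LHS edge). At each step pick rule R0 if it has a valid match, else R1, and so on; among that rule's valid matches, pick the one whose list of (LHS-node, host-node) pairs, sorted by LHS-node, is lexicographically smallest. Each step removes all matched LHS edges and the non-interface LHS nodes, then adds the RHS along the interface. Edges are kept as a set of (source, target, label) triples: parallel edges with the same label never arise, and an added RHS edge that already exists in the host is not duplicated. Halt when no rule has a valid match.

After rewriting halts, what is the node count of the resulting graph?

Answer: 4

Derivation:
[0] host  ⇒  5 nodes, 7 edges  {0-p->1 0-p->3 0-q->4 1-q->3 2-p->2 3-p->1 4-q->4}
[1] R0 @ {0↦2, 1↦0, 2↦1, 3↦4}  ⇒  5 nodes, 5 edges  {0-p->3 0-q->4 1-q->3 3-p->1 4-q->4}
[2] R2 @ {0↦0, 1↦4}  ⇒  4 nodes, 3 edges  {0-p->3 1-q->3 3-p->1}
final graph: no rule applies after step 2
NF nodes: {0:A, 1:A, 2:B, 3:C}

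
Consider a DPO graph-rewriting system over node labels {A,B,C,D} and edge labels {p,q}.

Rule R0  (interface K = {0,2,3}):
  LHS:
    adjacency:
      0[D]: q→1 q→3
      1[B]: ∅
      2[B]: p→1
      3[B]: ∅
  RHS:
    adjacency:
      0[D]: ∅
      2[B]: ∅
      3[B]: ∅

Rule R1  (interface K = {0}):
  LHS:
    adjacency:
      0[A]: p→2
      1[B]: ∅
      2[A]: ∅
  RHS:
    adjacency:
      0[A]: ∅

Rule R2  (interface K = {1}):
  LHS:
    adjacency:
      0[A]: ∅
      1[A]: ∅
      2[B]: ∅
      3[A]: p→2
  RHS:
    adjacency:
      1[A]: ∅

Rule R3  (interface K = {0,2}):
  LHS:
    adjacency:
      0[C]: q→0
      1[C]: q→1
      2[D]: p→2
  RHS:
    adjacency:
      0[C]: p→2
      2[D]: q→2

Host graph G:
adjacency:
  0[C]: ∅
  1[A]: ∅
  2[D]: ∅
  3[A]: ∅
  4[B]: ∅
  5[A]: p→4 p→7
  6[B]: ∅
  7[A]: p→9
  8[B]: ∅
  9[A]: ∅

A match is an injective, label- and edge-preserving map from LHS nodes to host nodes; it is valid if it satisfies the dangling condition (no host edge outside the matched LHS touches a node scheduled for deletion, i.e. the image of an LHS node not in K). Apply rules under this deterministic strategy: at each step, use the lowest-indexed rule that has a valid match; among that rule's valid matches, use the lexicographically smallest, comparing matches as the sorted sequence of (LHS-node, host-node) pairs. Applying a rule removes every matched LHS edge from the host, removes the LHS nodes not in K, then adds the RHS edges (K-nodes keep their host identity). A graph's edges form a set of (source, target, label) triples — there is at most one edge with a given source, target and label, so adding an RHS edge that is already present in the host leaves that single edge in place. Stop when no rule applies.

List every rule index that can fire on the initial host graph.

Answer: [R1]

Derivation:
R0: no valid match — LHS pattern not found
R1: 2 valid matches — {0↦7, 1↦6, 2↦9}, {0↦7, 1↦8, 2↦9}
R2: no valid match — 12 raw matches, all fail dangling condition
R3: no valid match — LHS pattern not found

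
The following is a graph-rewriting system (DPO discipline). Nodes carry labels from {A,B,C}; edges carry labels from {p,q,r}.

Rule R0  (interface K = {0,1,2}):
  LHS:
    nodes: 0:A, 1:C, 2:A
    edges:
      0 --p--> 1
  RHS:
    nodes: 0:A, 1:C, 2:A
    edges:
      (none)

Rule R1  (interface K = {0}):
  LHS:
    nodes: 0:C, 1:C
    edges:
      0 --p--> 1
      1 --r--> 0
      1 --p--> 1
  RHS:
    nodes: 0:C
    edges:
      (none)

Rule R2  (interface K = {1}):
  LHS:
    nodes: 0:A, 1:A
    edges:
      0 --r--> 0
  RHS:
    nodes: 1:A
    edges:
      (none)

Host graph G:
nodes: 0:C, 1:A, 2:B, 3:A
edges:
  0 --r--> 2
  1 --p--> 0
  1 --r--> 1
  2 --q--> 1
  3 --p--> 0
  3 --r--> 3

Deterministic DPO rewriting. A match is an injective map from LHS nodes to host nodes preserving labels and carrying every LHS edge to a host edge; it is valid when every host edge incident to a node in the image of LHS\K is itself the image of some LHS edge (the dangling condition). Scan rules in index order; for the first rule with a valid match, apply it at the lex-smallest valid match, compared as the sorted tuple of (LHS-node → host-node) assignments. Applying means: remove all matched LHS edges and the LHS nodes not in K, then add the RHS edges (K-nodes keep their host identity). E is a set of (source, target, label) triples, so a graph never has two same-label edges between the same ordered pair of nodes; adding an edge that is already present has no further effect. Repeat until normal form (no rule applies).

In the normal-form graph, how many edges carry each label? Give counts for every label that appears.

Answer: q:1 r:2

Derivation:
[0] host  ⇒  4 nodes, 6 edges  {0-r->2 1-p->0 1-r->1 2-q->1 3-p->0 3-r->3}
[1] R0 @ {0↦1, 1↦0, 2↦3}  ⇒  4 nodes, 5 edges  {0-r->2 1-r->1 2-q->1 3-p->0 3-r->3}
[2] R0 @ {0↦3, 1↦0, 2↦1}  ⇒  4 nodes, 4 edges  {0-r->2 1-r->1 2-q->1 3-r->3}
[3] R2 @ {0↦3, 1↦1}  ⇒  3 nodes, 3 edges  {0-r->2 1-r->1 2-q->1}
halt: no rule applies after step 3
NF edges: [(0, 2, 'r'), (1, 1, 'r'), (2, 1, 'q')]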